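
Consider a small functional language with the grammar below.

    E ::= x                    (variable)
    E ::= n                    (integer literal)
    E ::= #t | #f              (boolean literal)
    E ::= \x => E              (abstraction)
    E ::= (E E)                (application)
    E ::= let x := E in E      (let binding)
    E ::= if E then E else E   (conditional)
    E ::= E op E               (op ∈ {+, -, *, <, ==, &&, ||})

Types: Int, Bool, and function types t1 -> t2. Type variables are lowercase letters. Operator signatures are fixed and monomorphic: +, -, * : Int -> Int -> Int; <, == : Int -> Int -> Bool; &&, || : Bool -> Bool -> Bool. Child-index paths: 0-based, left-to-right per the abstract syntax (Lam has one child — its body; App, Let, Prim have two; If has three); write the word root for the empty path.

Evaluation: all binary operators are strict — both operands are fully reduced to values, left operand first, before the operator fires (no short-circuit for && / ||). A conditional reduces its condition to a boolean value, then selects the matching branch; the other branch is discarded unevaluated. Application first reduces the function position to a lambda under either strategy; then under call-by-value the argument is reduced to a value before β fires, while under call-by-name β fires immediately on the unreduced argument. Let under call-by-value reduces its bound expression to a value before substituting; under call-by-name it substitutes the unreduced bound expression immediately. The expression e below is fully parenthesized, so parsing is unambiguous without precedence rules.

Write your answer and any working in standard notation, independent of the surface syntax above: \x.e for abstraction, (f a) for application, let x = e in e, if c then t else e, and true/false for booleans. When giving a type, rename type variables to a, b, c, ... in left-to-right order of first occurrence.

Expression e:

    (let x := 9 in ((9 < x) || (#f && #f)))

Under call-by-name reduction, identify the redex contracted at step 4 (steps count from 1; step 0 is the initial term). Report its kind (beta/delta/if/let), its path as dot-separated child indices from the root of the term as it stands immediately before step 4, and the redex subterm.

Derivation:
step 0: (let x = 9 in ((9 < x) || (false && false)))
step 1: [let@root] ((9 < 9) || (false && false))
step 2: [delta@0] (false || (false && false))
step 3: [delta@1] (false || false)
step 4: [delta@root] false

Answer: delta at root : (false || false)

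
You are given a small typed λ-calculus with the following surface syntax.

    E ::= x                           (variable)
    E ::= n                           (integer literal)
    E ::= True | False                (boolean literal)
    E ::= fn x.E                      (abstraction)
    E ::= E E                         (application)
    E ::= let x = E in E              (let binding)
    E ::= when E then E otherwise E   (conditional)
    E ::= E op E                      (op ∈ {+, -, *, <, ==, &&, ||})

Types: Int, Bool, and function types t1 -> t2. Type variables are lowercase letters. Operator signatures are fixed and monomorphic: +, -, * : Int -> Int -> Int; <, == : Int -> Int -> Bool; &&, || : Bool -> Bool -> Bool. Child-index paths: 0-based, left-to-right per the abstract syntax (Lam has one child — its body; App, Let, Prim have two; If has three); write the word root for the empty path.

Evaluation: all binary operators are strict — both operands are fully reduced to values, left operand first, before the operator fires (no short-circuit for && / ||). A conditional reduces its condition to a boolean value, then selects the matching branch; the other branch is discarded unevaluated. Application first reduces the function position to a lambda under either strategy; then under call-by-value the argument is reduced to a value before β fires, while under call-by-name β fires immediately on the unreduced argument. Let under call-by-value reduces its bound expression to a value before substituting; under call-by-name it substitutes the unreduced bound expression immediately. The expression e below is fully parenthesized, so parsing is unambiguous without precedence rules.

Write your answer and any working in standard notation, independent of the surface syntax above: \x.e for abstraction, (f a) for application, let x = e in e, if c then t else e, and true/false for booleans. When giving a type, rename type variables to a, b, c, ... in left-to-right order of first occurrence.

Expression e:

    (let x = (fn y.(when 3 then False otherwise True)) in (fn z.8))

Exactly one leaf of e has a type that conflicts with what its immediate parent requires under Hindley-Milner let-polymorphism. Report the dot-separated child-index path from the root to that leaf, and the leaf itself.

Answer: 0.0.0 : 3

Trace:
  unify Int ~ Bool
  FAIL: mismatch Int ~ Bool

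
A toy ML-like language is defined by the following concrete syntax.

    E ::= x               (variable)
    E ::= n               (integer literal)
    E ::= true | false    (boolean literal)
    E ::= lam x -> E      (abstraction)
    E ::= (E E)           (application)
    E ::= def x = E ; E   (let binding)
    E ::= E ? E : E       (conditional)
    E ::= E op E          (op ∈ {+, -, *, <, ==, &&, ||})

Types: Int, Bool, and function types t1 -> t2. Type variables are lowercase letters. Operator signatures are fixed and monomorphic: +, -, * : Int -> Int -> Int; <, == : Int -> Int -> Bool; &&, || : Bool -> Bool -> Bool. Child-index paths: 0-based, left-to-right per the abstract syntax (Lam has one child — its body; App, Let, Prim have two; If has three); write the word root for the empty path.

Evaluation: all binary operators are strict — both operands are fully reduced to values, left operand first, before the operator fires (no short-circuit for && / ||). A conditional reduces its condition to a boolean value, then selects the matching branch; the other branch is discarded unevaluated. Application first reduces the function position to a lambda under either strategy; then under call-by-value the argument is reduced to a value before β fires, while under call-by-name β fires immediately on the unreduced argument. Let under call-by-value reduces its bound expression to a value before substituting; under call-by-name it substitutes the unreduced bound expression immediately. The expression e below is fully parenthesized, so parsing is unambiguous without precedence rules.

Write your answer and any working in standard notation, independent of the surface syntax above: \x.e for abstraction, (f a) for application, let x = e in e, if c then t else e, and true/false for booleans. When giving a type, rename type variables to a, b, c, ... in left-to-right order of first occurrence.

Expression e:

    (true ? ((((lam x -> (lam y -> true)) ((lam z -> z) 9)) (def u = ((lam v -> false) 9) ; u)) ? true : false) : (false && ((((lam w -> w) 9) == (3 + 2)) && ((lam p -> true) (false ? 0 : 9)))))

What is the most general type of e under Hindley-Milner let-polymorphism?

Working:
  unify Bool ~ Bool
\y._ : b -> Bool
\x._ : a -> b -> Bool
z : c
\z._ : c -> c
  unify c -> c ~ Int -> d
  unify c ~ Int
  unify Int ~ d
_ _ : Int
  unify a -> b -> Bool ~ Int -> e
  unify a ~ Int
  unify b -> Bool ~ e
_ _ : b -> Bool
\v._ : f -> Bool
  unify f -> Bool ~ Int -> g
  unify f ~ Int
  unify Bool ~ g
_ _ : Bool
let u : Bool
u : Bool
  unify b -> Bool ~ Bool -> h
  unify b ~ Bool
  unify Bool ~ h
_ _ : Bool
  unify Bool ~ Bool
  unify Bool ~ Bool
  unify Bool ~ Bool
w : i
\w._ : i -> i
  unify i -> i ~ Int -> j
  unify i ~ Int
  unify Int ~ j
_ _ : Int
  unify Int ~ Int
  unify Int ~ Int
  unify Int ~ Int
  unify Int ~ Int
  unify Bool ~ Bool
\p._ : k -> Bool
  unify Bool ~ Bool
  unify Int ~ Int
  unify k -> Bool ~ Int -> l
  unify k ~ Int
  unify Bool ~ l
_ _ : Bool
  unify Bool ~ Bool
  unify Bool ~ Bool
  unify Bool ~ Bool

Answer: Bool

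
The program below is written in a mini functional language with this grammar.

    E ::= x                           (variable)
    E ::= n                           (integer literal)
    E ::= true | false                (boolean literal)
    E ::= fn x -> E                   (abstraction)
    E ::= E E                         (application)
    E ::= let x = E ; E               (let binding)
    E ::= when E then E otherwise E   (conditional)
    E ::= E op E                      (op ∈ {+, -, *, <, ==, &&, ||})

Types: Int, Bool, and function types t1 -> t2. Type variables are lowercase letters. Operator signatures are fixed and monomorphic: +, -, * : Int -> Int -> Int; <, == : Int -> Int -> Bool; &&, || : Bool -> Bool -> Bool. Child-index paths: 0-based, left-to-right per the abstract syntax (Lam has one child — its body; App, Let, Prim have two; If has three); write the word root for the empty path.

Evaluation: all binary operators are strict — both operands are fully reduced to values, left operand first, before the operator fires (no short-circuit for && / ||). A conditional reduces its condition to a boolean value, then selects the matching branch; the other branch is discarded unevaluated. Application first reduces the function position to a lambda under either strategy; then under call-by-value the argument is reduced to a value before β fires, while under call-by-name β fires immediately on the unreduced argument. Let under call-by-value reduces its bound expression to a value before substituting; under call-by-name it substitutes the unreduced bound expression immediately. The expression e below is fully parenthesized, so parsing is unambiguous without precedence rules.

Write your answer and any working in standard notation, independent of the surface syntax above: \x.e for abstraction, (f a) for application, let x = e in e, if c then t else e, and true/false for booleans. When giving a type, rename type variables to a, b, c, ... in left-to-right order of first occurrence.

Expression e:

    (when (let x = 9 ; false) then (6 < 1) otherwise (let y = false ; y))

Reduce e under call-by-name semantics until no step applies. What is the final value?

Answer: false

Working:
step 0: (if (let x = 9 in false) then (6 < 1) else (let y = false in y))
step 1: [let@0] (if false then (6 < 1) else (let y = false in y))
step 2: [if@root] (let y = false in y)
step 3: [let@root] false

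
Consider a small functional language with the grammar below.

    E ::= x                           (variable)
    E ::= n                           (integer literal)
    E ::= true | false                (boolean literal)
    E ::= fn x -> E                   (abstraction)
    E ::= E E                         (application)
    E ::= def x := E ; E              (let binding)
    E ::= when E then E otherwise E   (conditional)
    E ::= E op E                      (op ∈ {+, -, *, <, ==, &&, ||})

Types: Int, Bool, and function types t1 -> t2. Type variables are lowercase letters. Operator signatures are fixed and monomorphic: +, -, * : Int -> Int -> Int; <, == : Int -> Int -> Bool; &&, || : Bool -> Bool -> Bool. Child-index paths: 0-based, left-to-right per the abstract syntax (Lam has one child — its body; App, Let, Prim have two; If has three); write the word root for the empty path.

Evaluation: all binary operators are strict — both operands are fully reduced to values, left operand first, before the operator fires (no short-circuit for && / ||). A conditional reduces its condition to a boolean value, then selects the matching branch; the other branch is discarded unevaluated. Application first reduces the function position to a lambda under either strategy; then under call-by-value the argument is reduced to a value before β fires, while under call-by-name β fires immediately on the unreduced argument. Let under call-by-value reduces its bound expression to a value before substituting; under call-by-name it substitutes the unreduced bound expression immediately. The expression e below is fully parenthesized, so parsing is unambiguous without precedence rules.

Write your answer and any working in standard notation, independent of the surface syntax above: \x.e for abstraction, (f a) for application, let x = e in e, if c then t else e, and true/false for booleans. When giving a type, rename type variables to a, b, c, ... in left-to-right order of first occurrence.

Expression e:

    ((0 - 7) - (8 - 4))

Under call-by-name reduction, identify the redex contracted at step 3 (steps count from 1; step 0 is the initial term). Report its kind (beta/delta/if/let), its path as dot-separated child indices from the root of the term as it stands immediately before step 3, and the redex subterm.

Derivation:
step 0: ((0 - 7) - (8 - 4))
step 1: [delta@0] (-7 - (8 - 4))
step 2: [delta@1] (-7 - 4)
step 3: [delta@root] -11

Answer: delta at root : (-7 - 4)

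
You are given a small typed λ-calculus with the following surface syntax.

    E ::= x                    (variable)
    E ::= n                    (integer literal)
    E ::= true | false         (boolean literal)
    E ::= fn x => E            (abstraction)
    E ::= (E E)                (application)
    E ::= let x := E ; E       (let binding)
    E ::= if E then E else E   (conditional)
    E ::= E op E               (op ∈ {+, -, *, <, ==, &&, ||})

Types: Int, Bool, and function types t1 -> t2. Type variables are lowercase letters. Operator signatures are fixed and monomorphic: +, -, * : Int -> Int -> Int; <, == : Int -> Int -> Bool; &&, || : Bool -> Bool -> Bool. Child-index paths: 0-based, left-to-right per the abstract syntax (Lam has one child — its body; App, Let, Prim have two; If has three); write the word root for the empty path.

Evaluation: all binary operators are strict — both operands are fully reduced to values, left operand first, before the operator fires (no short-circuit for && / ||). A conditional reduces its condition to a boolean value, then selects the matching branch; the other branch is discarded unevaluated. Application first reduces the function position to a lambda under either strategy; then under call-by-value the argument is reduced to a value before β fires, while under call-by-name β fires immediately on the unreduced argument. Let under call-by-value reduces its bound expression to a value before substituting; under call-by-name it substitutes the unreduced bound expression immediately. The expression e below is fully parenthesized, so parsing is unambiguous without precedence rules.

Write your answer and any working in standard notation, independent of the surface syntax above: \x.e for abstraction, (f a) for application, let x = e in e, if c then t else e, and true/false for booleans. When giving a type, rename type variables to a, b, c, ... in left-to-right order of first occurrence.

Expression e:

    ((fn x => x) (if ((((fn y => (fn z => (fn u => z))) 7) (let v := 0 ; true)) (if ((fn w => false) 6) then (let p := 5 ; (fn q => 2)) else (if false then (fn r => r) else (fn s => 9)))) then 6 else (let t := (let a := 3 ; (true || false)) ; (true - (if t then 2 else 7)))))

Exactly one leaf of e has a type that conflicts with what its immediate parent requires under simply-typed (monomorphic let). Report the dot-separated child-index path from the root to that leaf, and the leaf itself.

Answer: 1.2.1.0 : true

Working:
x : a
\x._ : a -> a
z : c
\u._ : d -> c
\z._ : c -> d -> c
\y._ : b -> c -> d -> c
  unify b -> c -> d -> c ~ Int -> e
  unify b ~ Int
  unify c -> d -> c ~ e
_ _ : c -> d -> c
let v : Int
  unify c -> d -> c ~ Bool -> f
  unify c ~ Bool
  unify d -> Bool ~ f
_ _ : d -> Bool
\w._ : g -> Bool
  unify g -> Bool ~ Int -> h
  unify g ~ Int
  unify Bool ~ h
_ _ : Bool
  unify Bool ~ Bool
let p : Int
\q._ : i -> Int
  unify Bool ~ Bool
r : j
\r._ : j -> j
\s._ : k -> Int
  unify j -> j ~ k -> Int
  unify j ~ k
  unify k ~ Int
  unify i -> Int ~ Int -> Int
  unify i ~ Int
  unify Int ~ Int
  unify d -> Bool ~ (Int -> Int) -> l
  unify d ~ Int -> Int
  unify Bool ~ l
_ _ : Bool
  unify Bool ~ Bool
let a : Int
  unify Bool ~ Bool
  unify Bool ~ Bool
let t : Bool
  unify Bool ~ Int
  FAIL: mismatch Bool ~ Int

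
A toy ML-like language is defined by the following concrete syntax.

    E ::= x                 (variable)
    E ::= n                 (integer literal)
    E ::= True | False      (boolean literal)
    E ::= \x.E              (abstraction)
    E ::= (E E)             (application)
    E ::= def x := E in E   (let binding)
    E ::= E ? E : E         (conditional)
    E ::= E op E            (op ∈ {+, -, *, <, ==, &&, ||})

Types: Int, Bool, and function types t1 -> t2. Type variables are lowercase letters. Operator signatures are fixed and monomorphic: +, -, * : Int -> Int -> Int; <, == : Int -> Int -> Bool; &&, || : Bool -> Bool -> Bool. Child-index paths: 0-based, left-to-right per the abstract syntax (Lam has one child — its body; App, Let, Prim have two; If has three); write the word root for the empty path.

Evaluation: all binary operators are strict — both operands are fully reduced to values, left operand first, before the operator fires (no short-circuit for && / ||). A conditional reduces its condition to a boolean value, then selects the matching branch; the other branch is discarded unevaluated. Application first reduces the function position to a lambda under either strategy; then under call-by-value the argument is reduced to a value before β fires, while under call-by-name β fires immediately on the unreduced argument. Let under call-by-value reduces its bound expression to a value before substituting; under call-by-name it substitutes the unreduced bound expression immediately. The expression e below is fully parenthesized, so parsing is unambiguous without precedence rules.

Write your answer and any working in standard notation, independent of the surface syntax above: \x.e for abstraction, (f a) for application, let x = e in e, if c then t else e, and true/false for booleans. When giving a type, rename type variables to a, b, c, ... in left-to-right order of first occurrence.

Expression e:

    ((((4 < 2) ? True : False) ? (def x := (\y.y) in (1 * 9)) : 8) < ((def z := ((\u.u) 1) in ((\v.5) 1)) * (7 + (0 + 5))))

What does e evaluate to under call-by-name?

Derivation:
step 0: ((if (if (4 < 2) then true else false) then (let x = (\y.y) in (1 * 9)) else 8) < ((let z = ((\u.u) 1) in ((\v.5) 1)) * (7 + (0 + 5))))
step 1: [delta@0.0.0] ((if (if false then true else false) then (let x = (\y.y) in (1 * 9)) else 8) < ((let z = ((\u.u) 1) in ((\v.5) 1)) * (7 + (0 + 5))))
step 2: [if@0.0] ((if false then (let x = (\y.y) in (1 * 9)) else 8) < ((let z = ((\u.u) 1) in ((\v.5) 1)) * (7 + (0 + 5))))
step 3: [if@0] (8 < ((let z = ((\u.u) 1) in ((\v.5) 1)) * (7 + (0 + 5))))
step 4: [let@1.0] (8 < (((\v.5) 1) * (7 + (0 + 5))))
step 5: [beta@1.0] (8 < (5 * (7 + (0 + 5))))
step 6: [delta@1.1.1] (8 < (5 * (7 + 5)))
step 7: [delta@1.1] (8 < (5 * 12))
step 8: [delta@1] (8 < 60)
step 9: [delta@root] true

Answer: true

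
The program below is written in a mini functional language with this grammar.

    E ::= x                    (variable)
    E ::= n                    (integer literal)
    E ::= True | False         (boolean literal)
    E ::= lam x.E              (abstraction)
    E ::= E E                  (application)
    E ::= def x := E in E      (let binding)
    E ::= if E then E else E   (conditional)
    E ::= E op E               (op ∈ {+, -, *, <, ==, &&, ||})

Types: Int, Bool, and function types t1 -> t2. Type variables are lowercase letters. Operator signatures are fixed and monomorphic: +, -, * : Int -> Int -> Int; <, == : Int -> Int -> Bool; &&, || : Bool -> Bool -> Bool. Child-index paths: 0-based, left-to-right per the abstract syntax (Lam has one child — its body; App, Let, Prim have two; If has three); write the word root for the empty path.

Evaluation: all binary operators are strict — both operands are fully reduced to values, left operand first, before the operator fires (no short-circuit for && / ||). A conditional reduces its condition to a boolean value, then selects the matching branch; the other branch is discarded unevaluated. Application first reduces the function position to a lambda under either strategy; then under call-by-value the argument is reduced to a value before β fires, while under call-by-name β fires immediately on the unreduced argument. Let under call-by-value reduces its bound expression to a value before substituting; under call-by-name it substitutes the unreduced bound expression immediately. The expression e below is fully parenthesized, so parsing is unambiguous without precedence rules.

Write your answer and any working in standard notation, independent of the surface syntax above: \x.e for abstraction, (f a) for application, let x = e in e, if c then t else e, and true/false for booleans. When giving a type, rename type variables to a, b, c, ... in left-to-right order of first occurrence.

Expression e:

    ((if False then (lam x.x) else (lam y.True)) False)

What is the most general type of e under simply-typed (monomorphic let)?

Answer: Bool

Trace:
  unify Bool ~ Bool
x : a
\x._ : a -> a
\y._ : b -> Bool
  unify a -> a ~ b -> Bool
  unify a ~ b
  unify b ~ Bool
  unify Bool -> Bool ~ Bool -> c
  unify Bool ~ Bool
  unify Bool ~ c
_ _ : Bool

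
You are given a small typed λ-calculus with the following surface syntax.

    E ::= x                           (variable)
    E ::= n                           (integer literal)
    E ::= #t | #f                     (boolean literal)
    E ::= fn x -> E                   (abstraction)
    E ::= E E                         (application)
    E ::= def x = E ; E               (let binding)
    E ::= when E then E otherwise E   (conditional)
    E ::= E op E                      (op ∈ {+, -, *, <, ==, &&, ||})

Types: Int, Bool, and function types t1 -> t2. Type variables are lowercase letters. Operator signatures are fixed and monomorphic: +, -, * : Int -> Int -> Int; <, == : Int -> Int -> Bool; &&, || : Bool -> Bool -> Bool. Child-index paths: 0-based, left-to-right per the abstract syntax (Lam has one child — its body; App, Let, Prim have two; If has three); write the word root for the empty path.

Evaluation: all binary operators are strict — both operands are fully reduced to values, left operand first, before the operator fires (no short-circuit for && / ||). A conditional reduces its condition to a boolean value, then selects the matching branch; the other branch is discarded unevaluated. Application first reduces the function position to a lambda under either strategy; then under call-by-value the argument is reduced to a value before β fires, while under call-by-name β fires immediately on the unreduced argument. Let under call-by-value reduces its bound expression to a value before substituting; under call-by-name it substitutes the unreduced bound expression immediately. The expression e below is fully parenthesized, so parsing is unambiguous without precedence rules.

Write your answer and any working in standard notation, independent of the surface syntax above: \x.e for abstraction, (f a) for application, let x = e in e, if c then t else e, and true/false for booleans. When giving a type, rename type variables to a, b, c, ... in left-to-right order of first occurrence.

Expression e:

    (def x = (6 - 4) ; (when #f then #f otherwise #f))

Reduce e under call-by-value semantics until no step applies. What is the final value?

Answer: false

Derivation:
step 0: (let x = (6 - 4) in (if false then false else false))
step 1: [delta@0] (let x = 2 in (if false then false else false))
step 2: [let@root] (if false then false else false)
step 3: [if@root] false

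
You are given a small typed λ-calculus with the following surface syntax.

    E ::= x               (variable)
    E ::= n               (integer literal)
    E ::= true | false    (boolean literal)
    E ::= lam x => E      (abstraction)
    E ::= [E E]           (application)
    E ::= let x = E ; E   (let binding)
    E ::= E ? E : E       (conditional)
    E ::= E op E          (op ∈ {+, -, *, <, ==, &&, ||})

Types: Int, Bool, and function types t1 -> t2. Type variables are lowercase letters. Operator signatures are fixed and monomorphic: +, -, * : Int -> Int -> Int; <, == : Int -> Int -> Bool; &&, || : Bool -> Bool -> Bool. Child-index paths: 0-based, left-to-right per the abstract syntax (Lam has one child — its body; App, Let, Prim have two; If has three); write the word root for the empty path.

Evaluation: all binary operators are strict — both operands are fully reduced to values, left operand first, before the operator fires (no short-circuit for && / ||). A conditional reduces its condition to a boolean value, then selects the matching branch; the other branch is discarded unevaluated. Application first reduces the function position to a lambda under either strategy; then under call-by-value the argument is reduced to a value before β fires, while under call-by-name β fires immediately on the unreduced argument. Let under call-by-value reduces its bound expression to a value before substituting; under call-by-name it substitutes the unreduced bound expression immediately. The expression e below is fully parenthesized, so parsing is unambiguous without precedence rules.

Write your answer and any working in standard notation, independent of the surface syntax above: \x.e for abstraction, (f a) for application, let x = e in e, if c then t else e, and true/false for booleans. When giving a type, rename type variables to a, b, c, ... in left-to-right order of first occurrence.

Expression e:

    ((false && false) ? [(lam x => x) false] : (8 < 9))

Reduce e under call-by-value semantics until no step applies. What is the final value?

Trace:
step 0: (if (false && false) then ((\x.x) false) else (8 < 9))
step 1: [delta@0] (if false then ((\x.x) false) else (8 < 9))
step 2: [if@root] (8 < 9)
step 3: [delta@root] true

Answer: true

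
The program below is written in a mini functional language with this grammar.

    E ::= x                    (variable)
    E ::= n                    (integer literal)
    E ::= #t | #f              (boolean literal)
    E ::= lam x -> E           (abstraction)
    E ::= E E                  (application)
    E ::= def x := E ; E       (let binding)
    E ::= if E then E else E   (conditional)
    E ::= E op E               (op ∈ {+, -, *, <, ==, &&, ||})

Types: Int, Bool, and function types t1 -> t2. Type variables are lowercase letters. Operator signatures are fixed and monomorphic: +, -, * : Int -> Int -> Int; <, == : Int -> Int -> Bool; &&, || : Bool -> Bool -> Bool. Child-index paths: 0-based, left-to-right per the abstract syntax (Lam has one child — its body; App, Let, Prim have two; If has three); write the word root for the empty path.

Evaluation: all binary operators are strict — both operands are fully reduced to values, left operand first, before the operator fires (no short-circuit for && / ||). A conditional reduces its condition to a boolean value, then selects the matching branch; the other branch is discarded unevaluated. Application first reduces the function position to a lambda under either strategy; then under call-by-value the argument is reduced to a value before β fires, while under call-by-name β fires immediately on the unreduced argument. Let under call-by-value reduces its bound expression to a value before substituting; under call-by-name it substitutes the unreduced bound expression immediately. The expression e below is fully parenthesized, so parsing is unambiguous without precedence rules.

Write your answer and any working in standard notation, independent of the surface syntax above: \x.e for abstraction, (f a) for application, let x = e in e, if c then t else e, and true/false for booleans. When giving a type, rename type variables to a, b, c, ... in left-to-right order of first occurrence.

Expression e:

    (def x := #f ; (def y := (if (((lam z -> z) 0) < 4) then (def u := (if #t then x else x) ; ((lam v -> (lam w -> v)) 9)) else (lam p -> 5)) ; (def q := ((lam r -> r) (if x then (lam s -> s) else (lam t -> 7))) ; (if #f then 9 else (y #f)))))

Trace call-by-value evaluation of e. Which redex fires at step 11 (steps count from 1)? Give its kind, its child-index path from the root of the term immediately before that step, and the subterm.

Trace:
step 0: (let x = false in (let y = (if (((\z.z) 0) < 4) then (let u = (if true then x else x) in ((\v.(\w.v)) 9)) else (\p.5)) in (let q = ((\r.r) (if x then (\s.s) else (\t.7))) in (if false then 9 else (y false)))))
step 1: [let@root] (let y = (if (((\z.z) 0) < 4) then (let u = (if true then false else false) in ((\v.(\w.v)) 9)) else (\p.5)) in (let q = ((\r.r) (if false then (\s.s) else (\t.7))) in (if false then 9 else (y false))))
step 2: [beta@0.0.0] (let y = (if (0 < 4) then (let u = (if true then false else false) in ((\v.(\w.v)) 9)) else (\p.5)) in (let q = ((\r.r) (if false then (\s.s) else (\t.7))) in (if false then 9 else (y false))))
step 3: [delta@0.0] (let y = (if true then (let u = (if true then false else false) in ((\v.(\w.v)) 9)) else (\p.5)) in (let q = ((\r.r) (if false then (\s.s) else (\t.7))) in (if false then 9 else (y false))))
step 4: [if@0] (let y = (let u = (if true then false else false) in ((\v.(\w.v)) 9)) in (let q = ((\r.r) (if false then (\s.s) else (\t.7))) in (if false then 9 else (y false))))
step 5: [if@0.0] (let y = (let u = false in ((\v.(\w.v)) 9)) in (let q = ((\r.r) (if false then (\s.s) else (\t.7))) in (if false then 9 else (y false))))
step 6: [let@0] (let y = ((\v.(\w.v)) 9) in (let q = ((\r.r) (if false then (\s.s) else (\t.7))) in (if false then 9 else (y false))))
step 7: [beta@0] (let y = (\w.9) in (let q = ((\r.r) (if false then (\s.s) else (\t.7))) in (if false then 9 else (y false))))
step 8: [let@root] (let q = ((\r.r) (if false then (\s.s) else (\t.7))) in (if false then 9 else ((\w.9) false)))
step 9: [if@0.1] (let q = ((\r.r) (\t.7)) in (if false then 9 else ((\w.9) false)))
step 10: [beta@0] (let q = (\t.7) in (if false then 9 else ((\w.9) false)))
step 11: [let@root] (if false then 9 else ((\w.9) false))

Answer: let at root : (let q = (\t.7) in (if false then 9 else ((\w.9) false)))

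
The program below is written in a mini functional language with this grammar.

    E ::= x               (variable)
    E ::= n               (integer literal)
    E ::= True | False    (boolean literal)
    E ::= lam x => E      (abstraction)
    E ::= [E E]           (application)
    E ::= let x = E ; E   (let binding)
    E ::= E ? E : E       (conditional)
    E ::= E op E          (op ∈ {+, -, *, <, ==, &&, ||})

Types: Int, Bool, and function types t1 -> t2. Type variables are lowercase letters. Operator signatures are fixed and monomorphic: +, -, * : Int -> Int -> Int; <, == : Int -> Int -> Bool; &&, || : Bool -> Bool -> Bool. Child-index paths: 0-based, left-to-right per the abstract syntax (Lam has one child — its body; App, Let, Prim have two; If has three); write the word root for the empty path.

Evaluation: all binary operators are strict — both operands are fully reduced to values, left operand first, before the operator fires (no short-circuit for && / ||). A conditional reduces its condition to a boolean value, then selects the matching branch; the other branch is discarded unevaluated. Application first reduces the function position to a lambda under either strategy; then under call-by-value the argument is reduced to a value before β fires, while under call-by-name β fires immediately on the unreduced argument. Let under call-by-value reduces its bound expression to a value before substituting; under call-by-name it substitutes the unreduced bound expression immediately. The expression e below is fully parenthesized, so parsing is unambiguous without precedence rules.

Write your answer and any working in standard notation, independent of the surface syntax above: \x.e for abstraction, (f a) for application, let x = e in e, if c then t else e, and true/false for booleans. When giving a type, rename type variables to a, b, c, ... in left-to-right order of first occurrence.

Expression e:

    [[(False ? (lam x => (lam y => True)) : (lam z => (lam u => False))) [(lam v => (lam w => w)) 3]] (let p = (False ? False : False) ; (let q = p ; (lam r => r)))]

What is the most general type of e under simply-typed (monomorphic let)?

Working:
  unify Bool ~ Bool
\y._ : b -> Bool
\x._ : a -> b -> Bool
\u._ : d -> Bool
\z._ : c -> d -> Bool
  unify a -> b -> Bool ~ c -> d -> Bool
  unify a ~ c
  unify b -> Bool ~ d -> Bool
  unify b ~ d
  unify Bool ~ Bool
w : f
\w._ : f -> f
\v._ : e -> f -> f
  unify e -> f -> f ~ Int -> g
  unify e ~ Int
  unify f -> f ~ g
_ _ : f -> f
  unify c -> d -> Bool ~ (f -> f) -> h
  unify c ~ f -> f
  unify d -> Bool ~ h
_ _ : d -> Bool
  unify Bool ~ Bool
  unify Bool ~ Bool
let p : Bool
p : Bool
let q : Bool
r : i
\r._ : i -> i
  unify d -> Bool ~ (i -> i) -> j
  unify d ~ i -> i
  unify Bool ~ j
_ _ : Bool

Answer: Bool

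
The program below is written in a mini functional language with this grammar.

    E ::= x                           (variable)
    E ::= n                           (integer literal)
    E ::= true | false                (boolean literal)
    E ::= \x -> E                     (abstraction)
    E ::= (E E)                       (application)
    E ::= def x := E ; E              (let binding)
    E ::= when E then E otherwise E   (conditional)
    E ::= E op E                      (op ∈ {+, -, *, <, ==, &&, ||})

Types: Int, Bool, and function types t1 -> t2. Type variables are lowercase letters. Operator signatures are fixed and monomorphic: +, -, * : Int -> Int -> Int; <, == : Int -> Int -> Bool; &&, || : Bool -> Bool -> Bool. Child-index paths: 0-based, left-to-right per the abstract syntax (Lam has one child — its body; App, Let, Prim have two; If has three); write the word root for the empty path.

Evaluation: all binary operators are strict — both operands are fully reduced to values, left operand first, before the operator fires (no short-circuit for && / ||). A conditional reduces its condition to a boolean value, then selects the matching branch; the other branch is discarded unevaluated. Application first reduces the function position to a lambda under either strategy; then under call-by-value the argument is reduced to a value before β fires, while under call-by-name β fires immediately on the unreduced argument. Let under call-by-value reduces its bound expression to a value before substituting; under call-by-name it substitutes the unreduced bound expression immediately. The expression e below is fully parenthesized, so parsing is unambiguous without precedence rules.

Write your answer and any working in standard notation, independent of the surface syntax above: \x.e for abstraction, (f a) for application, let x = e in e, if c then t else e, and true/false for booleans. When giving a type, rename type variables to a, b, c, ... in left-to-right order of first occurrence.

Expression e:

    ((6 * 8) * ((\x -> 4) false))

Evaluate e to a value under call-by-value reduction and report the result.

Working:
step 0: ((6 * 8) * ((\x.4) false))
step 1: [delta@0] (48 * ((\x.4) false))
step 2: [beta@1] (48 * 4)
step 3: [delta@root] 192

Answer: 192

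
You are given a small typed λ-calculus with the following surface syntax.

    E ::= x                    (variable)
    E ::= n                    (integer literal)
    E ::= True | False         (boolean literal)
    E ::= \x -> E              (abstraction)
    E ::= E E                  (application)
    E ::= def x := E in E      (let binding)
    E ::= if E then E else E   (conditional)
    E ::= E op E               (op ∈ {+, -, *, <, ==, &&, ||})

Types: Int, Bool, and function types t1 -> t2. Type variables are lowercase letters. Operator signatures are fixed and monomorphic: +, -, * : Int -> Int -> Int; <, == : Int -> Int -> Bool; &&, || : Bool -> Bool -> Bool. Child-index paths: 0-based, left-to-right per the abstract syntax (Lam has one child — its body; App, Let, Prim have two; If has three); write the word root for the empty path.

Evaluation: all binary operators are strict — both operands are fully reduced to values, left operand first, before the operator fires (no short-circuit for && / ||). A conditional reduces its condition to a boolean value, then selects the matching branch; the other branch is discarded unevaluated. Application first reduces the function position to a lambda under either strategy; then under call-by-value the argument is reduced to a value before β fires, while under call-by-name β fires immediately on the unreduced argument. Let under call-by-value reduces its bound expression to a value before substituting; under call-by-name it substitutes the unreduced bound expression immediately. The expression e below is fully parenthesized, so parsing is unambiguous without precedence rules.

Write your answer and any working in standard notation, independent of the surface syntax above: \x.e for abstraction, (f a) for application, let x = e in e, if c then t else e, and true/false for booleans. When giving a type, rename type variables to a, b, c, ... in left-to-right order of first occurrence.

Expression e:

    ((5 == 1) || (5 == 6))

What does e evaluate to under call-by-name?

Answer: false

Derivation:
step 0: ((5 == 1) || (5 == 6))
step 1: [delta@0] (false || (5 == 6))
step 2: [delta@1] (false || false)
step 3: [delta@root] false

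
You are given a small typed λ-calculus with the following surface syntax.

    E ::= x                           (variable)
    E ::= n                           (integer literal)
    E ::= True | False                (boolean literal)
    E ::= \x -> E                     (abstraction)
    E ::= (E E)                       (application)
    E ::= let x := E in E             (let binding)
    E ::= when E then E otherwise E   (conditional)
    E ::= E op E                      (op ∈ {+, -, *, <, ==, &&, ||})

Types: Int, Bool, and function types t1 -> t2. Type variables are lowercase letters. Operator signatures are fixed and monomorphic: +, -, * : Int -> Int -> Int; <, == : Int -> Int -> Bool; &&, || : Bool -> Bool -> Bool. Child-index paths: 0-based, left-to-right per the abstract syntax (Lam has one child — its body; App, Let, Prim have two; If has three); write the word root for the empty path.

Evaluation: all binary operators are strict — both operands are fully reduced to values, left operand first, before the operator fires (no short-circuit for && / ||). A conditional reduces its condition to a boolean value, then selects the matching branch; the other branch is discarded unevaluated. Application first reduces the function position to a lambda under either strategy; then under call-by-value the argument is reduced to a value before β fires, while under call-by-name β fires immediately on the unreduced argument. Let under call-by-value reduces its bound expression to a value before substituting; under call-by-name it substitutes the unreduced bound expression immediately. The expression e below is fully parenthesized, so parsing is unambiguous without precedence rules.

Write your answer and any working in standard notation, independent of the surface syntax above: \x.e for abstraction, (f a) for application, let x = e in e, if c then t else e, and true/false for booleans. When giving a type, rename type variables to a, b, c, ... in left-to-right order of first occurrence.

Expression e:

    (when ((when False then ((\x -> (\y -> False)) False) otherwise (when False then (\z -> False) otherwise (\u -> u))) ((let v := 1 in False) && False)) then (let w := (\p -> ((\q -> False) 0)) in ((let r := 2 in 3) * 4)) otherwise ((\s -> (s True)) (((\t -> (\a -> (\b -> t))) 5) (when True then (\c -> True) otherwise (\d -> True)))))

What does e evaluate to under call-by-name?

Derivation:
step 0: (if ((if false then ((\x.(\y.false)) false) else (if false then (\z.false) else (\u.u))) ((let v = 1 in false) && false)) then (let w = (\p.((\q.false) 0)) in ((let r = 2 in 3) * 4)) else ((\s.(s true)) (((\t.(\a.(\b.t))) 5) (if true then (\c.true) else (\d.true)))))
step 1: [if@0.0] (if ((if false then (\z.false) else (\u.u)) ((let v = 1 in false) && false)) then (let w = (\p.((\q.false) 0)) in ((let r = 2 in 3) * 4)) else ((\s.(s true)) (((\t.(\a.(\b.t))) 5) (if true then (\c.true) else (\d.true)))))
step 2: [if@0.0] (if ((\u.u) ((let v = 1 in false) && false)) then (let w = (\p.((\q.false) 0)) in ((let r = 2 in 3) * 4)) else ((\s.(s true)) (((\t.(\a.(\b.t))) 5) (if true then (\c.true) else (\d.true)))))
step 3: [beta@0] (if ((let v = 1 in false) && false) then (let w = (\p.((\q.false) 0)) in ((let r = 2 in 3) * 4)) else ((\s.(s true)) (((\t.(\a.(\b.t))) 5) (if true then (\c.true) else (\d.true)))))
step 4: [let@0.0] (if (false && false) then (let w = (\p.((\q.false) 0)) in ((let r = 2 in 3) * 4)) else ((\s.(s true)) (((\t.(\a.(\b.t))) 5) (if true then (\c.true) else (\d.true)))))
step 5: [delta@0] (if false then (let w = (\p.((\q.false) 0)) in ((let r = 2 in 3) * 4)) else ((\s.(s true)) (((\t.(\a.(\b.t))) 5) (if true then (\c.true) else (\d.true)))))
step 6: [if@root] ((\s.(s true)) (((\t.(\a.(\b.t))) 5) (if true then (\c.true) else (\d.true))))
step 7: [beta@root] ((((\t.(\a.(\b.t))) 5) (if true then (\c.true) else (\d.true))) true)
step 8: [beta@0.0] (((\a.(\b.5)) (if true then (\c.true) else (\d.true))) true)
step 9: [beta@0] ((\b.5) true)
step 10: [beta@root] 5

Answer: 5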